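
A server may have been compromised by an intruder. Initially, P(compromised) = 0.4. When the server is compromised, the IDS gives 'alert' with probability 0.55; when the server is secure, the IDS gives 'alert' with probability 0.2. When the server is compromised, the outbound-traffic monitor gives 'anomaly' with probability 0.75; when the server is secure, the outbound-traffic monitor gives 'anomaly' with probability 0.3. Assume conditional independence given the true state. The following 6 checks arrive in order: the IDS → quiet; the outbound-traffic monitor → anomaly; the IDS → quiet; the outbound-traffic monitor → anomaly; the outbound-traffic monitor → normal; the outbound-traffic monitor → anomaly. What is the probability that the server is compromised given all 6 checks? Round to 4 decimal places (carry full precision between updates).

0.5407

Apply Bayes' rule sequentially, carrying P(compromised) forward.
After the IDS='quiet': P(compromised) = 0.45·0.4000 / (0.45·0.4000 + 0.8·0.6000) ≈ 0.2727
After the outbound-traffic monitor='anomaly': P(compromised) = 0.75·0.2727 / (0.75·0.2727 + 0.3·0.7273) ≈ 0.4839
After the IDS='quiet': P(compromised) = 0.45·0.4839 / (0.45·0.4839 + 0.8·0.5161) ≈ 0.3453
After the outbound-traffic monitor='anomaly': P(compromised) = 0.75·0.3453 / (0.75·0.3453 + 0.3·0.6547) ≈ 0.5687
After the outbound-traffic monitor='normal': P(compromised) = 0.25·0.5687 / (0.25·0.5687 + 0.7·0.4313) ≈ 0.3201
After the outbound-traffic monitor='anomaly': P(compromised) = 0.75·0.3201 / (0.75·0.3201 + 0.3·0.6799) ≈ 0.5407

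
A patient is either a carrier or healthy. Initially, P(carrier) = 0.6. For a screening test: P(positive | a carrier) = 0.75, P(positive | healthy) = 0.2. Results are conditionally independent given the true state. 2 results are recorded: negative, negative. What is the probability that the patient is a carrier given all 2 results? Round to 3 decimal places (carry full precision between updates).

0.128

After 'negative': P(carrier) = 0.25·0.6000 / (0.25·0.6000 + 0.8·0.4000) ≈ 0.3191
After 'negative': P(carrier) = 0.25·0.3191 / (0.25·0.3191 + 0.8·0.6809) ≈ 0.1278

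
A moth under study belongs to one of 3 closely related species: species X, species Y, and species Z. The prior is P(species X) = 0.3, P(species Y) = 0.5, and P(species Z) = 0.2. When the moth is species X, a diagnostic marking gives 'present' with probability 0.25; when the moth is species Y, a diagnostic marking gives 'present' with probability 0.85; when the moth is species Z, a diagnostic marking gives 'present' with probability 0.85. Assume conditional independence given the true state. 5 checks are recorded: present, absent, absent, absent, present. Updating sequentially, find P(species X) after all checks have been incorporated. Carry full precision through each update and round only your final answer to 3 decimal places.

After 'present': normaliser = 0.25·0.3000 + 0.85·0.5000 + 0.85·0.2000; P(species X) ≈ 0.1119, P(species Y) ≈ 0.6343, P(species Z) ≈ 0.2537
After 'absent': normaliser = 0.75·0.1119 + 0.15·0.6343 + 0.15·0.2537; P(species X) ≈ 0.3866, P(species Y) ≈ 0.4381, P(species Z) ≈ 0.1753
After 'absent': normaliser = 0.75·0.3866 + 0.15·0.4381 + 0.15·0.1753; P(species X) ≈ 0.7591, P(species Y) ≈ 0.1721, P(species Z) ≈ 0.0688
After 'absent': normaliser = 0.75·0.7591 + 0.15·0.1721 + 0.15·0.0688; P(species X) ≈ 0.9403, P(species Y) ≈ 0.0426, P(species Z) ≈ 0.0171
After 'present': normaliser = 0.25·0.9403 + 0.85·0.0426 + 0.85·0.0171; P(species X) ≈ 0.8225, P(species Y) ≈ 0.1268, P(species Z) ≈ 0.0507

0.823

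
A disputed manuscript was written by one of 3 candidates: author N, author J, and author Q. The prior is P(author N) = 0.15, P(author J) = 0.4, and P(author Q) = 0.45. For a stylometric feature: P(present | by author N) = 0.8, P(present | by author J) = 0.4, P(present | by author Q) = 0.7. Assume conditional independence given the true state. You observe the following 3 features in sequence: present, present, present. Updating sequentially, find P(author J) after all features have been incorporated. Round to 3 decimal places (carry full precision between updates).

After 'present': normaliser = 0.8·0.1500 + 0.4·0.4000 + 0.7·0.4500; P(author N) ≈ 0.2017, P(author J) ≈ 0.2689, P(author Q) ≈ 0.5294
After 'present': normaliser = 0.8·0.2017 + 0.4·0.2689 + 0.7·0.5294; P(author N) ≈ 0.2523, P(author J) ≈ 0.1682, P(author Q) ≈ 0.5795
After 'present': normaliser = 0.8·0.2523 + 0.4·0.1682 + 0.7·0.5795; P(author N) ≈ 0.2991, P(author J) ≈ 0.0997, P(author Q) ≈ 0.6012

0.100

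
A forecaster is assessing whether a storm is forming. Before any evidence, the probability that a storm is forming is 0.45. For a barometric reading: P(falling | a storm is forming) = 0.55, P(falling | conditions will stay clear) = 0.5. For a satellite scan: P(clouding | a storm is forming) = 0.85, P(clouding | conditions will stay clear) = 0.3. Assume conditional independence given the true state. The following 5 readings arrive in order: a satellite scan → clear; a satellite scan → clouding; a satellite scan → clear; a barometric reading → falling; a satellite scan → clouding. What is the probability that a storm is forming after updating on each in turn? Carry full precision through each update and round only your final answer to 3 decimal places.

After a satellite scan='clear': P(storm) = 0.15·0.4500 / (0.15·0.4500 + 0.7·0.5500) ≈ 0.1492
After a satellite scan='clouding': P(storm) = 0.85·0.1492 / (0.85·0.1492 + 0.3·0.8508) ≈ 0.3319
After a satellite scan='clear': P(storm) = 0.15·0.3319 / (0.15·0.3319 + 0.7·0.6681) ≈ 0.0962
After a barometric reading='falling': P(storm) = 0.55·0.0962 / (0.55·0.0962 + 0.5·0.9038) ≈ 0.1048
After a satellite scan='clouding': P(storm) = 0.85·0.1048 / (0.85·0.1048 + 0.3·0.8952) ≈ 0.2491

0.249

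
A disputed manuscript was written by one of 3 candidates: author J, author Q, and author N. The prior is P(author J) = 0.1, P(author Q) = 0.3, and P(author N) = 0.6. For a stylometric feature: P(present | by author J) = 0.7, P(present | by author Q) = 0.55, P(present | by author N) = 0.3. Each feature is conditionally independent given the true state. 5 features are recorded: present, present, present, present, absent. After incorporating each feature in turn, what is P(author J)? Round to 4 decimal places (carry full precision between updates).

0.3137

After 'present': normaliser = 0.7·0.1000 + 0.55·0.3000 + 0.3·0.6000; P(author J) ≈ 0.1687, P(author Q) ≈ 0.3976, P(author N) ≈ 0.4337
After 'present': normaliser = 0.7·0.1687 + 0.55·0.3976 + 0.3·0.4337; P(author J) ≈ 0.2529, P(author Q) ≈ 0.4684, P(author N) ≈ 0.2787
After 'present': normaliser = 0.7·0.2529 + 0.55·0.4684 + 0.3·0.2787; P(author J) ≈ 0.3416, P(author Q) ≈ 0.4971, P(author N) ≈ 0.1613
After 'present': normaliser = 0.7·0.3416 + 0.55·0.4971 + 0.3·0.1613; P(author J) ≈ 0.4263, P(author Q) ≈ 0.4874, P(author N) ≈ 0.0863
After 'absent': normaliser = 0.3·0.4263 + 0.45·0.4874 + 0.7·0.0863; P(author J) ≈ 0.3137, P(author Q) ≈ 0.5381, P(author N) ≈ 0.1482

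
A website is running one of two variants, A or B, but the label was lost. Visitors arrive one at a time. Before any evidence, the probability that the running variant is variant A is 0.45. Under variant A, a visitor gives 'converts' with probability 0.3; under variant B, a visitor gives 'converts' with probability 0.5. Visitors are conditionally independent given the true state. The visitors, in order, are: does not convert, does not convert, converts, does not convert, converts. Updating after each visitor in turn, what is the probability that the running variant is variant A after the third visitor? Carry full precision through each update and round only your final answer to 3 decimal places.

0.490

After 'does not convert': P(A) = 0.7·0.4500 / (0.7·0.4500 + 0.5·0.5500) ≈ 0.5339
After 'does not convert': P(A) = 0.7·0.5339 / (0.7·0.5339 + 0.5·0.4661) ≈ 0.6159
After 'converts': P(A) = 0.3·0.6159 / (0.3·0.6159 + 0.5·0.3841) ≈ 0.4904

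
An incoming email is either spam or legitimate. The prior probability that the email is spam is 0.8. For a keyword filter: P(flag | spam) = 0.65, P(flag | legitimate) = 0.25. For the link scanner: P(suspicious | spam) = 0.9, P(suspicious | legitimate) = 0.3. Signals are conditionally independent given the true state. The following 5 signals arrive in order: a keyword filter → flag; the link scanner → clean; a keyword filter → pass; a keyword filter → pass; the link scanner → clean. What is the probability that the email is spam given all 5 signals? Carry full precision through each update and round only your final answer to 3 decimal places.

After a keyword filter='flag': P(spam) = 0.65·0.8000 / (0.65·0.8000 + 0.25·0.2000) ≈ 0.9123
After the link scanner='clean': P(spam) = 0.1·0.9123 / (0.1·0.9123 + 0.7·0.0877) ≈ 0.5977
After a keyword filter='pass': P(spam) = 0.35·0.5977 / (0.35·0.5977 + 0.75·0.4023) ≈ 0.4094
After a keyword filter='pass': P(spam) = 0.35·0.4094 / (0.35·0.4094 + 0.75·0.5906) ≈ 0.2445
After the link scanner='clean': P(spam) = 0.1·0.2445 / (0.1·0.2445 + 0.7·0.7555) ≈ 0.0442

0.044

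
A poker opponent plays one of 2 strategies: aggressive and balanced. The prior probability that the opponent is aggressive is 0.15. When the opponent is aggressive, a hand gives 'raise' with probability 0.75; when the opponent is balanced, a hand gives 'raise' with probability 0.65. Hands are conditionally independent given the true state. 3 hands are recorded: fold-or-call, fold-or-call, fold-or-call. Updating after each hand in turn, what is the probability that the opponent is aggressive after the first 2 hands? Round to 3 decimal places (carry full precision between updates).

0.083

After 'fold-or-call': P(aggressive) = 0.25·0.1500 / (0.25·0.1500 + 0.35·0.8500) ≈ 0.1119
After 'fold-or-call': P(aggressive) = 0.25·0.1119 / (0.25·0.1119 + 0.35·0.8881) ≈ 0.0826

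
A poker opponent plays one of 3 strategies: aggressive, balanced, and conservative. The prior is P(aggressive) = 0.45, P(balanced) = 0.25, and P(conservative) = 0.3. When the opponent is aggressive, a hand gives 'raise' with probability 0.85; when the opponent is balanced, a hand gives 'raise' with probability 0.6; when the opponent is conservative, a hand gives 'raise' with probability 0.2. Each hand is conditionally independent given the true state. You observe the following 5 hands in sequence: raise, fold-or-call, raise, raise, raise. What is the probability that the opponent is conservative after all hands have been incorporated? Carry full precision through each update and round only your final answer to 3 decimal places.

After 'raise': normaliser = 0.85·0.4500 + 0.6·0.2500 + 0.2·0.3000; P(aggressive) ≈ 0.6456, P(balanced) ≈ 0.2532, P(conservative) ≈ 0.1013
After 'fold-or-call': normaliser = 0.15·0.6456 + 0.4·0.2532 + 0.8·0.1013; P(aggressive) ≈ 0.3469, P(balanced) ≈ 0.3628, P(conservative) ≈ 0.2902
After 'raise': normaliser = 0.85·0.3469 + 0.6·0.3628 + 0.2·0.2902; P(aggressive) ≈ 0.5168, P(balanced) ≈ 0.3815, P(conservative) ≈ 0.1017
After 'raise': normaliser = 0.85·0.5168 + 0.6·0.3815 + 0.2·0.1017; P(aggressive) ≈ 0.6380, P(balanced) ≈ 0.3324, P(conservative) ≈ 0.0296
After 'raise': normaliser = 0.85·0.6380 + 0.6·0.3324 + 0.2·0.0296; P(aggressive) ≈ 0.7253, P(balanced) ≈ 0.2668, P(conservative) ≈ 0.0079

0.008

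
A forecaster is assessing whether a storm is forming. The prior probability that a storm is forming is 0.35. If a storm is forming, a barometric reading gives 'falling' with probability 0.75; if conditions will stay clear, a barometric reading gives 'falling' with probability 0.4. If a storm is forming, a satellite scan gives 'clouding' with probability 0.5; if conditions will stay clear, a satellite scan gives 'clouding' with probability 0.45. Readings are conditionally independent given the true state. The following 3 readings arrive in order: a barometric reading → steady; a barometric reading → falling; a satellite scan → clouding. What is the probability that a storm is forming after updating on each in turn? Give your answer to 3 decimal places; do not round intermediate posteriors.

After a barometric reading='steady': P(storm) = 0.25·0.3500 / (0.25·0.3500 + 0.6·0.6500) ≈ 0.1832
After a barometric reading='falling': P(storm) = 0.75·0.1832 / (0.75·0.1832 + 0.4·0.8168) ≈ 0.2961
After a satellite scan='clouding': P(storm) = 0.5·0.2961 / (0.5·0.2961 + 0.45·0.7039) ≈ 0.3185

0.319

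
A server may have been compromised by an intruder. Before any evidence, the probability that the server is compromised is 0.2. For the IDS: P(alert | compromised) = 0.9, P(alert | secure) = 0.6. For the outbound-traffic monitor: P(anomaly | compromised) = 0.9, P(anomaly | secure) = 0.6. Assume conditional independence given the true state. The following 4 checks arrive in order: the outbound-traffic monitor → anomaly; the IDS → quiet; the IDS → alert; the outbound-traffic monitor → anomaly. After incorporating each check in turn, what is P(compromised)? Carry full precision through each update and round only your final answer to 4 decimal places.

Each posterior becomes the prior for the next update.
After the outbound-traffic monitor='anomaly': P(compromised) = 0.9·0.2000 / (0.9·0.2000 + 0.6·0.8000) ≈ 0.2727
After the IDS='quiet': P(compromised) = 0.1·0.2727 / (0.1·0.2727 + 0.4·0.7273) ≈ 0.0857
After the IDS='alert': P(compromised) = 0.9·0.0857 / (0.9·0.0857 + 0.6·0.9143) ≈ 0.1233
After the outbound-traffic monitor='anomaly': P(compromised) = 0.9·0.1233 / (0.9·0.1233 + 0.6·0.8767) ≈ 0.1742

0.1742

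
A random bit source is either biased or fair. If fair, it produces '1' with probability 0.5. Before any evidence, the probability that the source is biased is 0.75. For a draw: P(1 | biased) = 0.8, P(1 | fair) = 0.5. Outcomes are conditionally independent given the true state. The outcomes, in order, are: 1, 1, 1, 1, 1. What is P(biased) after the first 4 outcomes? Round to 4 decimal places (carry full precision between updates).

0.9516

After '1': P(biased) = 0.8·0.7500 / (0.8·0.7500 + 0.5·0.2500) ≈ 0.8276
After '1': P(biased) = 0.8·0.8276 / (0.8·0.8276 + 0.5·0.1724) ≈ 0.8848
After '1': P(biased) = 0.8·0.8848 / (0.8·0.8848 + 0.5·0.1152) ≈ 0.9247
After '1': P(biased) = 0.8·0.9247 / (0.8·0.9247 + 0.5·0.0753) ≈ 0.9516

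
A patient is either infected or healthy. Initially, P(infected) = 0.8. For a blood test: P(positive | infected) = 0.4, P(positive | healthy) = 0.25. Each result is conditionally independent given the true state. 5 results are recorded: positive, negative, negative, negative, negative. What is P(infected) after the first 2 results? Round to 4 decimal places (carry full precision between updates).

0.8366

After 'positive': P(infected) = 0.4·0.8000 / (0.4·0.8000 + 0.25·0.2000) ≈ 0.8649
After 'negative': P(infected) = 0.6·0.8649 / (0.6·0.8649 + 0.75·0.1351) ≈ 0.8366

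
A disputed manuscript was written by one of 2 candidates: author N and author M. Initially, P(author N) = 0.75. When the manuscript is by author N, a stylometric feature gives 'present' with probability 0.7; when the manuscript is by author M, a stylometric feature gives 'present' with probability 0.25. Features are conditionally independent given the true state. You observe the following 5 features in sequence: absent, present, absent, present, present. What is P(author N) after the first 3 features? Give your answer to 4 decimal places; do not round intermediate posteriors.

After 'absent': P(author N) = 0.3·0.7500 / (0.3·0.7500 + 0.75·0.2500) ≈ 0.5455
After 'present': P(author N) = 0.7·0.5455 / (0.7·0.5455 + 0.25·0.4545) ≈ 0.7706
After 'absent': P(author N) = 0.3·0.7706 / (0.3·0.7706 + 0.75·0.2294) ≈ 0.5734

0.5734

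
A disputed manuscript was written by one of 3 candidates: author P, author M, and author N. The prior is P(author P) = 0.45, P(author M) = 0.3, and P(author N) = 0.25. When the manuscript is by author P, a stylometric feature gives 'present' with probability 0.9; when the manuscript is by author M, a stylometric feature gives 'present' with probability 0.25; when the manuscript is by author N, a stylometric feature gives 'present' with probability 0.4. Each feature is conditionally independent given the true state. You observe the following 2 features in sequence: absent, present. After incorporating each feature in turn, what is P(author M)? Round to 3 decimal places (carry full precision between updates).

After 'absent': normaliser = 0.1·0.4500 + 0.75·0.3000 + 0.6·0.2500; P(author P) ≈ 0.1071, P(author M) ≈ 0.5357, P(author N) ≈ 0.3571
After 'present': normaliser = 0.9·0.1071 + 0.25·0.5357 + 0.4·0.3571; P(author P) ≈ 0.2584, P(author M) ≈ 0.3589, P(author N) ≈ 0.3828

0.359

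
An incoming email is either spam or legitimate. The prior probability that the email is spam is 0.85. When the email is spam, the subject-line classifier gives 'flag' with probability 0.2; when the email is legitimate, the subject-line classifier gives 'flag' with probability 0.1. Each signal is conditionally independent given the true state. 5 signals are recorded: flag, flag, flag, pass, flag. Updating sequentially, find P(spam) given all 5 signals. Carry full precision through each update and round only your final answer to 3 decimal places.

0.988

After 'flag': P(spam) = 0.2·0.8500 / (0.2·0.8500 + 0.1·0.1500) ≈ 0.9189
After 'flag': P(spam) = 0.2·0.9189 / (0.2·0.9189 + 0.1·0.0811) ≈ 0.9577
After 'flag': P(spam) = 0.2·0.9577 / (0.2·0.9577 + 0.1·0.0423) ≈ 0.9784
After 'pass': P(spam) = 0.8·0.9784 / (0.8·0.9784 + 0.9·0.0216) ≈ 0.9758
After 'flag': P(spam) = 0.2·0.9758 / (0.2·0.9758 + 0.1·0.0242) ≈ 0.9877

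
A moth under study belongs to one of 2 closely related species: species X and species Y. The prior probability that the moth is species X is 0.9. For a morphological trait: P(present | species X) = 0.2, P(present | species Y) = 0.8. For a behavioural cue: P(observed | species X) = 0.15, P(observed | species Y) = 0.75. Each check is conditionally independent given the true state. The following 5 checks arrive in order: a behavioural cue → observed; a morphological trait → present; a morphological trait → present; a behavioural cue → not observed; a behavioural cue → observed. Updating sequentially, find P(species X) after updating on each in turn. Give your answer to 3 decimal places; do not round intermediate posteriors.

After a behavioural cue='observed': P(species X) = 0.15·0.9000 / (0.15·0.9000 + 0.75·0.1000) ≈ 0.6429
After a morphological trait='present': P(species X) = 0.2·0.6429 / (0.2·0.6429 + 0.8·0.3571) ≈ 0.3103
After a morphological trait='present': P(species X) = 0.2·0.3103 / (0.2·0.3103 + 0.8·0.6897) ≈ 0.1011
After a behavioural cue='not observed': P(species X) = 0.85·0.1011 / (0.85·0.1011 + 0.25·0.8989) ≈ 0.2767
After a behavioural cue='observed': P(species X) = 0.15·0.2767 / (0.15·0.2767 + 0.75·0.7233) ≈ 0.0711

0.071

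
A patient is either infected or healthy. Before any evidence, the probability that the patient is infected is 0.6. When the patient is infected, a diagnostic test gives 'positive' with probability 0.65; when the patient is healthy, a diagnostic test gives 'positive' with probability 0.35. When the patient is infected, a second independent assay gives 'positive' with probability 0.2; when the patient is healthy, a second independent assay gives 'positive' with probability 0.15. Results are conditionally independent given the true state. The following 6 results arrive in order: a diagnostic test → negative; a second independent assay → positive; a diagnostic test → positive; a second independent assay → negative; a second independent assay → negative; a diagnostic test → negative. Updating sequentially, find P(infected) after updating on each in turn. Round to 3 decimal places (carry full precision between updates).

After a diagnostic test='negative': P(infected) = 0.35·0.6000 / (0.35·0.6000 + 0.65·0.4000) ≈ 0.4468
After a second independent assay='positive': P(infected) = 0.2·0.4468 / (0.2·0.4468 + 0.15·0.5532) ≈ 0.5185
After a diagnostic test='positive': P(infected) = 0.65·0.5185 / (0.65·0.5185 + 0.35·0.4815) ≈ 0.6667
After a second independent assay='negative': P(infected) = 0.8·0.6667 / (0.8·0.6667 + 0.85·0.3333) ≈ 0.6531
After a second independent assay='negative': P(infected) = 0.8·0.6531 / (0.8·0.6531 + 0.85·0.3469) ≈ 0.6392
After a diagnostic test='negative': P(infected) = 0.35·0.6392 / (0.35·0.6392 + 0.65·0.3608) ≈ 0.4882

0.488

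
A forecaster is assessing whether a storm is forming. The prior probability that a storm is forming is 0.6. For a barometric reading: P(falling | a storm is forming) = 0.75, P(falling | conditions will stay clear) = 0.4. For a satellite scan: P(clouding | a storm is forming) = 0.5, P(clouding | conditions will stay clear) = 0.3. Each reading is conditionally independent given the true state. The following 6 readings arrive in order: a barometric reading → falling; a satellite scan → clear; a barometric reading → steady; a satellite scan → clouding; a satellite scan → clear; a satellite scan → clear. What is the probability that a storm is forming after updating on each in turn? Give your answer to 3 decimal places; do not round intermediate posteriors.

After a barometric reading='falling': P(storm) = 0.75·0.6000 / (0.75·0.6000 + 0.4·0.4000) ≈ 0.7377
After a satellite scan='clear': P(storm) = 0.5·0.7377 / (0.5·0.7377 + 0.7·0.2623) ≈ 0.6677
After a barometric reading='steady': P(storm) = 0.25·0.6677 / (0.25·0.6677 + 0.6·0.3323) ≈ 0.4557
After a satellite scan='clouding': P(storm) = 0.5·0.4557 / (0.5·0.4557 + 0.3·0.5443) ≈ 0.5825
After a satellite scan='clear': P(storm) = 0.5·0.5825 / (0.5·0.5825 + 0.7·0.4175) ≈ 0.4991
After a satellite scan='clear': P(storm) = 0.5·0.4991 / (0.5·0.4991 + 0.7·0.5009) ≈ 0.4158

0.416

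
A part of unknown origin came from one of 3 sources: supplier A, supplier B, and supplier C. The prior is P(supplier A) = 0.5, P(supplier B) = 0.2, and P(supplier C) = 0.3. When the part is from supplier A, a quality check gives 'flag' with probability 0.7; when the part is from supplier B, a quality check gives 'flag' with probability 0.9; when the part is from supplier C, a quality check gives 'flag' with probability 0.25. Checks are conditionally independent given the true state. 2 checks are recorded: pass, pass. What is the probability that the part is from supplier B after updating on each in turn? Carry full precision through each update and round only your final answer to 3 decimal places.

0.009

After 'pass': normaliser = 0.3·0.5000 + 0.1·0.2000 + 0.75·0.3000; P(supplier A) ≈ 0.3797, P(supplier B) ≈ 0.0506, P(supplier C) ≈ 0.5696
After 'pass': normaliser = 0.3·0.3797 + 0.1·0.0506 + 0.75·0.5696; P(supplier A) ≈ 0.2086, P(supplier B) ≈ 0.0093, P(supplier C) ≈ 0.7822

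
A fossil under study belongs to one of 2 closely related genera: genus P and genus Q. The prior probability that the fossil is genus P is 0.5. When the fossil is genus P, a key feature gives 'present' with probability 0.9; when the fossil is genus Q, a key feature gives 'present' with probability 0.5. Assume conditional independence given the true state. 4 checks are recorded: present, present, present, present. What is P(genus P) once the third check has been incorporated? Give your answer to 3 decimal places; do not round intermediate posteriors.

Each posterior becomes the prior for the next update.
After 'present': P(genus P) = 0.9·0.5000 / (0.9·0.5000 + 0.5·0.5000) ≈ 0.6429
After 'present': P(genus P) = 0.9·0.6429 / (0.9·0.6429 + 0.5·0.3571) ≈ 0.7642
After 'present': P(genus P) = 0.9·0.7642 / (0.9·0.7642 + 0.5·0.2358) ≈ 0.8536

0.854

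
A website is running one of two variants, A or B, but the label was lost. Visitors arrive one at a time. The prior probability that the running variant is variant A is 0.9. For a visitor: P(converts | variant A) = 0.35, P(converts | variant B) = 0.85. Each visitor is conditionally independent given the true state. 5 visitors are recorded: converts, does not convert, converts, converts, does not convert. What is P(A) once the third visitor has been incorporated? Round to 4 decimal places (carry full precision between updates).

Apply Bayes' rule sequentially, carrying P(A) forward.
After 'converts': P(A) = 0.35·0.9000 / (0.35·0.9000 + 0.85·0.1000) ≈ 0.7875
After 'does not convert': P(A) = 0.65·0.7875 / (0.65·0.7875 + 0.15·0.2125) ≈ 0.9414
After 'converts': P(A) = 0.35·0.9414 / (0.35·0.9414 + 0.85·0.0586) ≈ 0.8686

0.8686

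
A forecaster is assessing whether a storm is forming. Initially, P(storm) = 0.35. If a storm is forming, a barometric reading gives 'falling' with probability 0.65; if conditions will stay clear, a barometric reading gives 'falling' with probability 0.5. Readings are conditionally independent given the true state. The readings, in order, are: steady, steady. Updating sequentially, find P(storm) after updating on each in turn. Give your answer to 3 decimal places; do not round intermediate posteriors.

Each posterior becomes the prior for the next update.
After 'steady': P(storm) = 0.35·0.3500 / (0.35·0.3500 + 0.5·0.6500) ≈ 0.2737
After 'steady': P(storm) = 0.35·0.2737 / (0.35·0.2737 + 0.5·0.7263) ≈ 0.2088

0.209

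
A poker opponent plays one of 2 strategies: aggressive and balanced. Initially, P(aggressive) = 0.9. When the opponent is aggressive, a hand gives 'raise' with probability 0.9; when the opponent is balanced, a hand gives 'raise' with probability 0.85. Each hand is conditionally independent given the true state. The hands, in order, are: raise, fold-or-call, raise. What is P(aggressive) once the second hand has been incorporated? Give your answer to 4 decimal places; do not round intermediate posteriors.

After 'raise': P(aggressive) = 0.9·0.9000 / (0.9·0.9000 + 0.85·0.1000) ≈ 0.9050
After 'fold-or-call': P(aggressive) = 0.1·0.9050 / (0.1·0.9050 + 0.15·0.0950) ≈ 0.8640

0.8640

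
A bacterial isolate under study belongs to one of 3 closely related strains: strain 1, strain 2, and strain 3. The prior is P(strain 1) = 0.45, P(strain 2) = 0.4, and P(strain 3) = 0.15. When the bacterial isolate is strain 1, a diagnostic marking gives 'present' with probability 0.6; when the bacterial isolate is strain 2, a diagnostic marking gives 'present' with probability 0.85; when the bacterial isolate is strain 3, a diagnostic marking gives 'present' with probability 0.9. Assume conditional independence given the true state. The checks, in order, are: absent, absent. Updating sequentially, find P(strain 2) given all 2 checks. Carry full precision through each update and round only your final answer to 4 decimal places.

Each posterior becomes the prior for the next update.
After 'absent': normaliser = 0.4·0.4500 + 0.15·0.4000 + 0.1·0.1500; P(strain 1) ≈ 0.7059, P(strain 2) ≈ 0.2353, P(strain 3) ≈ 0.0588
After 'absent': normaliser = 0.4·0.7059 + 0.15·0.2353 + 0.1·0.0588; P(strain 1) ≈ 0.8727, P(strain 2) ≈ 0.1091, P(strain 3) ≈ 0.0182

0.1091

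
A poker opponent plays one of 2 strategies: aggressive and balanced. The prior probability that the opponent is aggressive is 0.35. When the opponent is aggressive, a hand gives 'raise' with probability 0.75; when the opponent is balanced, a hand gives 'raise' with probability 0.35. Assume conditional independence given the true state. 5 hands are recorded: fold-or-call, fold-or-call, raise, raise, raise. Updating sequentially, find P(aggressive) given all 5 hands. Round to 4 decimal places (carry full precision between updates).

After 'fold-or-call': P(aggressive) = 0.25·0.3500 / (0.25·0.3500 + 0.65·0.6500) ≈ 0.1716
After 'fold-or-call': P(aggressive) = 0.25·0.1716 / (0.25·0.1716 + 0.65·0.8284) ≈ 0.0738
After 'raise': P(aggressive) = 0.75·0.0738 / (0.75·0.0738 + 0.35·0.9262) ≈ 0.1458
After 'raise': P(aggressive) = 0.75·0.1458 / (0.75·0.1458 + 0.35·0.8542) ≈ 0.2678
After 'raise': P(aggressive) = 0.75·0.2678 / (0.75·0.2678 + 0.35·0.7322) ≈ 0.4394

0.4394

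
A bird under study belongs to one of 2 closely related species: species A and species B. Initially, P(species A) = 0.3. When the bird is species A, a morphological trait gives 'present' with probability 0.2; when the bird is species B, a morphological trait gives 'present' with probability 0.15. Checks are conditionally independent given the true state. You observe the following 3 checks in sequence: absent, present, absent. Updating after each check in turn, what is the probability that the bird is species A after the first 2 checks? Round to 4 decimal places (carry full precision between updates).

Each posterior becomes the prior for the next update.
After 'absent': P(species A) = 0.8·0.3000 / (0.8·0.3000 + 0.85·0.7000) ≈ 0.2874
After 'present': P(species A) = 0.2·0.2874 / (0.2·0.2874 + 0.15·0.7126) ≈ 0.3497

0.3497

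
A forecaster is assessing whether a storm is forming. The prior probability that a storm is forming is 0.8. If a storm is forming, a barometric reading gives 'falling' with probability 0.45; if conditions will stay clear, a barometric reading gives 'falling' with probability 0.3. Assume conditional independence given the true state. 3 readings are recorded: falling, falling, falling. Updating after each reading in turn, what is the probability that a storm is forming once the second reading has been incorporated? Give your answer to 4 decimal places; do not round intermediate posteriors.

After 'falling': P(storm) = 0.45·0.8000 / (0.45·0.8000 + 0.3·0.2000) ≈ 0.8571
After 'falling': P(storm) = 0.45·0.8571 / (0.45·0.8571 + 0.3·0.1429) ≈ 0.9000

0.9000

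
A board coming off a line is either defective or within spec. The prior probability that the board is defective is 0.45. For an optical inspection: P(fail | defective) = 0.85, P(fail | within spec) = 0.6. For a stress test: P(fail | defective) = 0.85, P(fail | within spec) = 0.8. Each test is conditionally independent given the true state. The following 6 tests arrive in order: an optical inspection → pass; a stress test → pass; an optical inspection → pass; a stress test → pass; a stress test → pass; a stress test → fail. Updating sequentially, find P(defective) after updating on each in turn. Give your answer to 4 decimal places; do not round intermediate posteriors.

After an optical inspection='pass': P(defective) = 0.15·0.4500 / (0.15·0.4500 + 0.4·0.5500) ≈ 0.2348
After a stress test='pass': P(defective) = 0.15·0.2348 / (0.15·0.2348 + 0.2·0.7652) ≈ 0.1871
After an optical inspection='pass': P(defective) = 0.15·0.1871 / (0.15·0.1871 + 0.4·0.8129) ≈ 0.0794
After a stress test='pass': P(defective) = 0.15·0.0794 / (0.15·0.0794 + 0.2·0.9206) ≈ 0.0608
After a stress test='pass': P(defective) = 0.15·0.0608 / (0.15·0.0608 + 0.2·0.9392) ≈ 0.0463
After a stress test='fail': P(defective) = 0.85·0.0463 / (0.85·0.0463 + 0.8·0.9537) ≈ 0.0490

0.0490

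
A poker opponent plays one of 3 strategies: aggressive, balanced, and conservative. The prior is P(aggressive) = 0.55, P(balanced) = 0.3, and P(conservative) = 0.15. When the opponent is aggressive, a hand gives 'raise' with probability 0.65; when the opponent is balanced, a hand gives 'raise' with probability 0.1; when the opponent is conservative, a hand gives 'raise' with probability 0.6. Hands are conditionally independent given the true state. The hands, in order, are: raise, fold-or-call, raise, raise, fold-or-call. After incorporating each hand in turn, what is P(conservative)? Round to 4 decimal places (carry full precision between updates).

0.2166

After 'raise': normaliser = 0.65·0.5500 + 0.1·0.3000 + 0.6·0.1500; P(aggressive) ≈ 0.7487, P(balanced) ≈ 0.0628, P(conservative) ≈ 0.1885
After 'fold-or-call': normaliser = 0.35·0.7487 + 0.9·0.0628 + 0.4·0.1885; P(aggressive) ≈ 0.6651, P(balanced) ≈ 0.1435, P(conservative) ≈ 0.1914
After 'raise': normaliser = 0.65·0.6651 + 0.1·0.1435 + 0.6·0.1914; P(aggressive) ≈ 0.7700, P(balanced) ≈ 0.0256, P(conservative) ≈ 0.2045
After 'raise': normaliser = 0.65·0.7700 + 0.1·0.0256 + 0.6·0.2045; P(aggressive) ≈ 0.7998, P(balanced) ≈ 0.0041, P(conservative) ≈ 0.1961
After 'fold-or-call': normaliser = 0.35·0.7998 + 0.9·0.0041 + 0.4·0.1961; P(aggressive) ≈ 0.7732, P(balanced) ≈ 0.0102, P(conservative) ≈ 0.2166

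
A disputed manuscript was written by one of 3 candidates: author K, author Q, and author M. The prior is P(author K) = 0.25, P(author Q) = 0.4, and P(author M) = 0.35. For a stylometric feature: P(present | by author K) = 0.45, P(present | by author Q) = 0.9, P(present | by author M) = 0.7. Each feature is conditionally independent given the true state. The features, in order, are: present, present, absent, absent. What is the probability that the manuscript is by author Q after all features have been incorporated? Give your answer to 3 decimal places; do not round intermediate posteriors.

0.095

After 'present': normaliser = 0.45·0.2500 + 0.9·0.4000 + 0.7·0.3500; P(author K) ≈ 0.1568, P(author Q) ≈ 0.5017, P(author M) ≈ 0.3415
After 'present': normaliser = 0.45·0.1568 + 0.9·0.5017 + 0.7·0.3415; P(author K) ≈ 0.0927, P(author Q) ≈ 0.5933, P(author M) ≈ 0.3140
After 'absent': normaliser = 0.55·0.0927 + 0.1·0.5933 + 0.3·0.3140; P(author K) ≈ 0.2493, P(author Q) ≈ 0.2901, P(author M) ≈ 0.4606
After 'absent': normaliser = 0.55·0.2493 + 0.1·0.2901 + 0.3·0.4606; P(author K) ≈ 0.4506, P(author Q) ≈ 0.0953, P(author M) ≈ 0.4541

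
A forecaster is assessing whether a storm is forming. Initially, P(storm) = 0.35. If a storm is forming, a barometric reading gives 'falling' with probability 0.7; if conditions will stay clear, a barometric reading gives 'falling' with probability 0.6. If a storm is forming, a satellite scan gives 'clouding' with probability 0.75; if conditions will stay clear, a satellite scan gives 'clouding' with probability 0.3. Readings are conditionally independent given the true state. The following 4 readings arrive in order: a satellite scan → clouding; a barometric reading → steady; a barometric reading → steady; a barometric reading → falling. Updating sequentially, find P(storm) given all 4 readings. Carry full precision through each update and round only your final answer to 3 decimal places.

0.469

After a satellite scan='clouding': P(storm) = 0.75·0.3500 / (0.75·0.3500 + 0.3·0.6500) ≈ 0.5738
After a barometric reading='steady': P(storm) = 0.3·0.5738 / (0.3·0.5738 + 0.4·0.4262) ≈ 0.5024
After a barometric reading='steady': P(storm) = 0.3·0.5024 / (0.3·0.5024 + 0.4·0.4976) ≈ 0.4309
After a barometric reading='falling': P(storm) = 0.7·0.4309 / (0.7·0.4309 + 0.6·0.5691) ≈ 0.4690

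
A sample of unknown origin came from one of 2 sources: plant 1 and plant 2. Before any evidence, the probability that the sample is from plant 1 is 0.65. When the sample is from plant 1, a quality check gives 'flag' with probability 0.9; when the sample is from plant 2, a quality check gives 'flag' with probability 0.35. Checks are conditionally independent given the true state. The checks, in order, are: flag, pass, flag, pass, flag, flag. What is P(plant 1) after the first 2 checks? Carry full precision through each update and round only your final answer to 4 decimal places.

0.4235

After 'flag': P(plant 1) = 0.9·0.6500 / (0.9·0.6500 + 0.35·0.3500) ≈ 0.8269
After 'pass': P(plant 1) = 0.1·0.8269 / (0.1·0.8269 + 0.65·0.1731) ≈ 0.4235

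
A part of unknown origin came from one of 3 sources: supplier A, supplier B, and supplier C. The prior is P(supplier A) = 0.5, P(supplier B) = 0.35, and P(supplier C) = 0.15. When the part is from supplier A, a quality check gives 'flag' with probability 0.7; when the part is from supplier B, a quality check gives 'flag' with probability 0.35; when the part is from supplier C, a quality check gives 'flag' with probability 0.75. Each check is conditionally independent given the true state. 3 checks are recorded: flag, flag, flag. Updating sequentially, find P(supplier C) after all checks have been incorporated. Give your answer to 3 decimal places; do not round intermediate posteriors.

0.253

After 'flag': normaliser = 0.7·0.5000 + 0.35·0.3500 + 0.75·0.1500; P(supplier A) ≈ 0.5983, P(supplier B) ≈ 0.2094, P(supplier C) ≈ 0.1923
After 'flag': normaliser = 0.7·0.5983 + 0.35·0.2094 + 0.75·0.1923; P(supplier A) ≈ 0.6582, P(supplier B) ≈ 0.1152, P(supplier C) ≈ 0.2267
After 'flag': normaliser = 0.7·0.6582 + 0.35·0.1152 + 0.75·0.2267; P(supplier A) ≈ 0.6866, P(supplier B) ≈ 0.0601, P(supplier C) ≈ 0.2533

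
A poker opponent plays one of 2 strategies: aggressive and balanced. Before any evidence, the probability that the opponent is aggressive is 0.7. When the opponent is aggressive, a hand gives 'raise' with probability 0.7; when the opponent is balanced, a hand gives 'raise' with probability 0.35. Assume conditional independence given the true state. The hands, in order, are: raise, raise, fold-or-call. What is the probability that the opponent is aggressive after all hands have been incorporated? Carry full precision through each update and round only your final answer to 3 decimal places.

0.812

After 'raise': P(aggressive) = 0.7·0.7000 / (0.7·0.7000 + 0.35·0.3000) ≈ 0.8235
After 'raise': P(aggressive) = 0.7·0.8235 / (0.7·0.8235 + 0.35·0.1765) ≈ 0.9032
After 'fold-or-call': P(aggressive) = 0.3·0.9032 / (0.3·0.9032 + 0.65·0.0968) ≈ 0.8116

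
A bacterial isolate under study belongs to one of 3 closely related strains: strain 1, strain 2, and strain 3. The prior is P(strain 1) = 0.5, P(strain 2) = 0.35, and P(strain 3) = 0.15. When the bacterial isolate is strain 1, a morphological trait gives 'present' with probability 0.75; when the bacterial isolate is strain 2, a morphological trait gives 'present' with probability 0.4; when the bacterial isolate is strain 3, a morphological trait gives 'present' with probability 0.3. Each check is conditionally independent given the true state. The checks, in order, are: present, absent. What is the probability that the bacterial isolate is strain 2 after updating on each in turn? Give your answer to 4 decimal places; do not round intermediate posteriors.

After 'present': normaliser = 0.75·0.5000 + 0.4·0.3500 + 0.3·0.1500; P(strain 1) ≈ 0.6696, P(strain 2) ≈ 0.2500, P(strain 3) ≈ 0.0804
After 'absent': normaliser = 0.25·0.6696 + 0.6·0.2500 + 0.7·0.0804; P(strain 1) ≈ 0.4480, P(strain 2) ≈ 0.4014, P(strain 3) ≈ 0.1505

0.4014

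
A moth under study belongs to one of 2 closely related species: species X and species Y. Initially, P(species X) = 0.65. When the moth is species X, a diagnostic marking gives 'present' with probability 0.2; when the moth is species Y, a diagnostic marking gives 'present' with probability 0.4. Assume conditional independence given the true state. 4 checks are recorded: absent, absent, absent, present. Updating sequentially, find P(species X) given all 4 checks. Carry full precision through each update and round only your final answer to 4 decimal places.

0.6876

Each posterior becomes the prior for the next update.
After 'absent': P(species X) = 0.8·0.6500 / (0.8·0.6500 + 0.6·0.3500) ≈ 0.7123
After 'absent': P(species X) = 0.8·0.7123 / (0.8·0.7123 + 0.6·0.2877) ≈ 0.7675
After 'absent': P(species X) = 0.8·0.7675 / (0.8·0.7675 + 0.6·0.2325) ≈ 0.8149
After 'present': P(species X) = 0.2·0.8149 / (0.2·0.8149 + 0.4·0.1851) ≈ 0.6876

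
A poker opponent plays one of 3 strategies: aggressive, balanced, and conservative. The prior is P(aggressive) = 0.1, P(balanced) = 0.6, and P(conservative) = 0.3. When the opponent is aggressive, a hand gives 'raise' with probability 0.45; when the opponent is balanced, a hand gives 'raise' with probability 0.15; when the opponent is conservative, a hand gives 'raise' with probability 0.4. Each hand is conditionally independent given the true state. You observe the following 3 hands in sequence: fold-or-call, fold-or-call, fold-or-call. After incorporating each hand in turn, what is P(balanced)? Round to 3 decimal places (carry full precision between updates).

0.819

After 'fold-or-call': normaliser = 0.55·0.1000 + 0.85·0.6000 + 0.6·0.3000; P(aggressive) ≈ 0.0738, P(balanced) ≈ 0.6846, P(conservative) ≈ 0.2416
After 'fold-or-call': normaliser = 0.55·0.0738 + 0.85·0.6846 + 0.6·0.2416; P(aggressive) ≈ 0.0529, P(balanced) ≈ 0.7582, P(conservative) ≈ 0.1889
After 'fold-or-call': normaliser = 0.55·0.0529 + 0.85·0.7582 + 0.6·0.1889; P(aggressive) ≈ 0.0370, P(balanced) ≈ 0.8190, P(conservative) ≈ 0.1440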